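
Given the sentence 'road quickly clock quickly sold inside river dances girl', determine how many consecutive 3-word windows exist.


Word trigrams from [9] words:
  Trigram 1: (road quickly clock)
  Trigram 2: (quickly clock quickly)
  Trigram 3: (clock quickly sold)
  Trigram 4: (quickly sold inside)
  Trigram 5: (sold inside river)
  Trigram 6: (inside river dances)
  Trigram 7: (river dances girl)
Total word trigrams: 9 - 2 = 7

7


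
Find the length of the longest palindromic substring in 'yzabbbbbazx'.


Scanning 'yzabbbbbazx' for palindromic substrings.
Substring at positions 1-9: 'zabbbbbaz'.
Check: reverse('zabbbbbaz') = 'zabbbbbaz' -> palindrome confirmed.
Neighbouring characters ('y' / 'x') break symmetry, so it cannot extend further.
No longer palindromic substring exists; longest length = 9

9


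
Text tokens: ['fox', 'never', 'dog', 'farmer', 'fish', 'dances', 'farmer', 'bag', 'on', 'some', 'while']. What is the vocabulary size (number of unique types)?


Listing all tokens and tracking unique types:
  Token 1: 'fox' -> NEW (unique so far: 1)
  Token 2: 'never' -> NEW (unique so far: 2)
  Token 3: 'dog' -> NEW (unique so far: 3)
  Token 4: 'farmer' -> NEW (unique so far: 4)
  Token 5: 'fish' -> NEW (unique so far: 5)
  Token 6: 'dances' -> NEW (unique so far: 6)
  Token 7: 'farmer' -> duplicate (unique so far: 6)
  Token 8: 'bag' -> NEW (unique so far: 7)
  Token 9: 'on' -> NEW (unique so far: 8)
  Token 10: 'some' -> NEW (unique so far: 9)
  Token 11: 'while' -> NEW (unique so far: 10)
Unique types: ('bag', 'dances', 'dog', 'farmer', 'fish', 'fox', 'never', 'on', 'some', 'while')
Vocabulary size: 10

10


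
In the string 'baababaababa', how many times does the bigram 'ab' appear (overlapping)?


Scanning 'baababaababa' for bigram 'ab':
  Position 0: 'ba' -> no
  Position 1: 'aa' -> no
  Position 2: 'ab' -> MATCH
  Position 3: 'ba' -> no
  Position 4: 'ab' -> MATCH
  Position 5: 'ba' -> no
  Position 6: 'aa' -> no
  Position 7: 'ab' -> MATCH
  Position 8: 'ba' -> no
  Position 9: 'ab' -> MATCH
  Position 10: 'ba' -> no
Total matches: 4

4


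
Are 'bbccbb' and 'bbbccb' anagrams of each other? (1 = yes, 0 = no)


Sort characters of 'bbccbb': 'bbbbcc'
Sort characters of 'bbbccb': 'bbbbcc'
Sorted forms match -> they ARE anagrams
Result: 1

1


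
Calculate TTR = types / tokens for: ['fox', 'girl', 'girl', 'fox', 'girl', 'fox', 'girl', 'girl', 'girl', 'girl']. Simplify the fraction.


Tokens: 10
Unique types: ('fox', 'girl') = 2
TTR = 2/10
Simplify: divide both by 2 -> 1/5
TTR = 1/5

1/5


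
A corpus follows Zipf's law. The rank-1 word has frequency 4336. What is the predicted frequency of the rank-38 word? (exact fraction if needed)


Zipf's law: freq(rank) = f1 / rank
f1 = 4336, rank = 38
freq = 4336 / 38
GCD(4336, 38) = 2
Simplified: 2168/19

2168/19


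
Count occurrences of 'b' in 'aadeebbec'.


Scanning 'aadeebbec' for 'b':
  Position 5: 'b' -> MATCH (count: 1)
  Position 6: 'b' -> MATCH (count: 2)
Total occurrences of 'b': 2

2


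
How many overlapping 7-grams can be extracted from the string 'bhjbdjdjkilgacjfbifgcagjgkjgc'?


String 'bhjbdjdjkilgacjfbifgcagjgkjgc' has length L = 29.
Number of overlapping n-grams = L - n + 1
Substituting: 29 - 7 + 1 = 23

23


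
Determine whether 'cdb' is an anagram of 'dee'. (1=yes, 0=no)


Sort characters of 'cdb': 'bcd'
Sort characters of 'dee': 'dee'
Sorted forms differ -> they are NOT anagrams
Result: 0

0


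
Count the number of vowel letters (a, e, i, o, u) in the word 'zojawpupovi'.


Scanning each character of 'zojawpupovi':
  Position 1: 'z' -> consonant (running count: 0)
  Position 2: 'o' -> vowel (running count: 1)
  Position 3: 'j' -> consonant (running count: 1)
  Position 4: 'a' -> vowel (running count: 2)
  Position 5: 'w' -> consonant (running count: 2)
  Position 6: 'p' -> consonant (running count: 2)
  Position 7: 'u' -> vowel (running count: 3)
  Position 8: 'p' -> consonant (running count: 3)
  Position 9: 'o' -> vowel (running count: 4)
  Position 10: 'v' -> consonant (running count: 4)
  Position 11: 'i' -> vowel (running count: 5)
Total vowels: 5

5


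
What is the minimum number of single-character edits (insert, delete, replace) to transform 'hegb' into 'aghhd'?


Building DP table for s1='hegb' (len 4) and s2='aghhd' (len 5):
       a  g  h  h  d
    0  1  2  3  4  5
  h 1  1  2  2  3  4
  e 2  2  2  3  3  4
  g 3  3  2  3  4  4
  b 4  4  3  3  4  5
Edit distance = dp[4][5] = 5

5


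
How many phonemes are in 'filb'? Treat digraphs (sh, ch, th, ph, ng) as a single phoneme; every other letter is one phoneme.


Parsing 'filb' greedily, digraphs first:
  'f' -> consonant phoneme (phonemes so far: 1)
  'i' -> vowel phoneme (phonemes so far: 2)
  'l' -> consonant phoneme (phonemes so far: 3)
  'b' -> consonant phoneme (phonemes so far: 4)
Total phonemes: 4

4


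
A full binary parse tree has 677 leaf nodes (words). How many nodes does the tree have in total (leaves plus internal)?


Leaf nodes (terminals): 677
Internal nodes = n - 1 = 677 - 1 = 676
Total = leaves + internal = 677 + 676 = 1353

1353


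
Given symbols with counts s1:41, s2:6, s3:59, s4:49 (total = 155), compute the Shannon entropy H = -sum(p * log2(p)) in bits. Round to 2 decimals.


Computing entropy H = -sum(p_i * log2(p_i)):
  s1: p = 41/155 = 0.2645, -p*log2(p) = 0.5075
  s2: p = 6/155 = 0.0387, -p*log2(p) = 0.1816
  s3: p = 59/155 = 0.3806, -p*log2(p) = 0.5304
  s4: p = 49/155 = 0.3161, -p*log2(p) = 0.5252
H = sum of terms = 1.7447
Rounded to 2 decimals: 1.74

1.74


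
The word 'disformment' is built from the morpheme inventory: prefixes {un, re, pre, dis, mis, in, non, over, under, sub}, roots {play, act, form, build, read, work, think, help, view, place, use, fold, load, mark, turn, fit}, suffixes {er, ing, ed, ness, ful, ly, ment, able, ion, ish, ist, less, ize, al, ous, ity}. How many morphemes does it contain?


Segmenting 'disformment' against the inventory:
  'dis' -> prefix (morpheme 1)
  'form' -> root (morpheme 2)
  'ment' -> suffix (morpheme 3)
Total morphemes: 3

3


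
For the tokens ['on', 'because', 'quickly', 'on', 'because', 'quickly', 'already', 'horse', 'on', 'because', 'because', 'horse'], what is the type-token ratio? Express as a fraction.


Tokens: 12
Unique types: ('already', 'because', 'horse', 'on', 'quickly') = 5
TTR = 5/12
Already in lowest terms.

5/12


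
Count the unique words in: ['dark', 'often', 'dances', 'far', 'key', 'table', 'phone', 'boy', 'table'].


Listing all tokens and tracking unique types:
  Token 1: 'dark' -> NEW (unique so far: 1)
  Token 2: 'often' -> NEW (unique so far: 2)
  Token 3: 'dances' -> NEW (unique so far: 3)
  Token 4: 'far' -> NEW (unique so far: 4)
  Token 5: 'key' -> NEW (unique so far: 5)
  Token 6: 'table' -> NEW (unique so far: 6)
  Token 7: 'phone' -> NEW (unique so far: 7)
  Token 8: 'boy' -> NEW (unique so far: 8)
  Token 9: 'table' -> duplicate (unique so far: 8)
Unique types: ('boy', 'dances', 'dark', 'far', 'key', 'often', 'phone', 'table')
Vocabulary size: 8

8


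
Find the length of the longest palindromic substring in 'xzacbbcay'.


Scanning 'xzacbbcay' for palindromic substrings.
Substring at positions 2-7: 'acbbca'.
Check: reverse('acbbca') = 'acbbca' -> palindrome confirmed.
Neighbouring characters ('z' / 'y') break symmetry, so it cannot extend further.
No longer palindromic substring exists; longest length = 6

6


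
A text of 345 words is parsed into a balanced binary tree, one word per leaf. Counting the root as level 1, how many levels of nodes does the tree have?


In a balanced binary tree with n leaves the deepest leaf is ceil(log2(n)) edges below the root,
so counting node levels inclusive of root and leaves gives ceil(log2(n)) + 1 levels.
log2(345) = 8.4305
ceil(8.4305) = 9
levels = 9 + 1 = 10

10


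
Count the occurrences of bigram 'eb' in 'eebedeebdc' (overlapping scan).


Scanning 'eebedeebdc' for bigram 'eb':
  Position 0: 'ee' -> no
  Position 1: 'eb' -> MATCH
  Position 2: 'be' -> no
  Position 3: 'ed' -> no
  Position 4: 'de' -> no
  Position 5: 'ee' -> no
  Position 6: 'eb' -> MATCH
  Position 7: 'bd' -> no
  Position 8: 'dc' -> no
Total matches: 2

2


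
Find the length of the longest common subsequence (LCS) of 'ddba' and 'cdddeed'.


DP table for LCS of 'ddba' and 'cdddeed':
       c  d  d  d  e  e  d
    0  0  0  0  0  0  0  0
  d 0  0  1  1  1  1  1  1
  d 0  0  1  2  2  2  2  2
  b 0  0  1  2  2  2  2  2
  a 0  0  1  2  2  2  2  2
LCS: 'dd'
LCS length = 2

2


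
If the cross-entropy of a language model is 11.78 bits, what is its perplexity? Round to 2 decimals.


Perplexity formula: PP = 2^H
H = 11.78
PP = 2^11.78
Decompose: 2^11.78 = 2^11 * 2^0.78
2^11 = 2048, 2^0.78 ~ 1.7171309
PP ~ 2048 * 1.7171309 = 3516.6840832
Rounded to 2 decimals: 3516.68

3516.68


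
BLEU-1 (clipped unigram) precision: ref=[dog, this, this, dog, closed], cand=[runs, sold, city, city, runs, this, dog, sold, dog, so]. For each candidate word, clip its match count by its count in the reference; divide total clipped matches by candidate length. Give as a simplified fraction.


Reference word counts: {'closed': 1, 'dog': 2, 'this': 2}
Checking each candidate word (with clipping):
  'runs' -> not in reference -> no match (matches: 0)
  'sold' -> not in reference -> no match (matches: 0)
  'city' -> not in reference -> no match (matches: 0)
  'city' -> not in reference -> no match (matches: 0)
  'runs' -> not in reference -> no match (matches: 0)
  'this' -> in reference (ref count 2, used 1/2) -> match (matches: 1)
  'dog' -> in reference (ref count 2, used 1/2) -> match (matches: 2)
  'sold' -> not in reference -> no match (matches: 2)
  'dog' -> in reference (ref count 2, used 2/2) -> match (matches: 3)
  'so' -> not in reference -> no match (matches: 3)
Clipped matches: 3, Candidate length: 10
Precision = 3/10

3/10


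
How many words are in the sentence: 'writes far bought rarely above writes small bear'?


Counting words by splitting on spaces:
  Word 1: 'writes'
  Word 2: 'far'
  Word 3: 'bought'
  Word 4: 'rarely'
  Word 5: 'above'
  Word 6: 'writes'
  Word 7: 'small'
  Word 8: 'bear'
Total words: 8

8


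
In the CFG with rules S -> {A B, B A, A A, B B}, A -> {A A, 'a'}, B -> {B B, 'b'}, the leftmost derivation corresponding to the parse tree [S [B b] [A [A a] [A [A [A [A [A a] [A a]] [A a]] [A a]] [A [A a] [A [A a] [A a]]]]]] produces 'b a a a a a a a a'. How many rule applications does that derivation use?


Every bracketed nonterminal node [X ...] in the tree is produced by exactly one rule application.
Reading the tree off as a leftmost derivation:
  Step 1: S  =>  B A   (applied S -> B A)
  Step 2: B A  =>  b A   (applied B -> b)
  Step 3: b A  =>  b A A   (applied A -> A A)
  Step 4: b A A  =>  b a A   (applied A -> a)
  Step 5: b a A  =>  b a A A   (applied A -> A A)
  Step 6: b a A A  =>  b a A A A   (applied A -> A A)
  Step 7: b a A A A  =>  b a A A A A   (applied A -> A A)
  Step 8: b a A A A A  =>  b a A A A A A   (applied A -> A A)
  Step 9: b a A A A A A  =>  b a a A A A A   (applied A -> a)
  Step 10: b a a A A A A  =>  b a a a A A A   (applied A -> a)
  Step 11: b a a a A A A  =>  b a a a a A A   (applied A -> a)
  Step 12: b a a a a A A  =>  b a a a a a A   (applied A -> a)
  Step 13: b a a a a a A  =>  b a a a a a A A   (applied A -> A A)
  Step 14: b a a a a a A A  =>  b a a a a a a A   (applied A -> a)
  Step 15: b a a a a a a A  =>  b a a a a a a A A   (applied A -> A A)
  Step 16: b a a a a a a A A  =>  b a a a a a a a A   (applied A -> a)
  Step 17: b a a a a a a a A  =>  b a a a a a a a a   (applied A -> a)
Final yield: b a a a a a a a a
Total rewrite steps: 17

17


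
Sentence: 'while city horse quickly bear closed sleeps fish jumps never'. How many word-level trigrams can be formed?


Word trigrams from [10] words:
  Trigram 1: (while city horse)
  Trigram 2: (city horse quickly)
  Trigram 3: (horse quickly bear)
  Trigram 4: (quickly bear closed)
  Trigram 5: (bear closed sleeps)
  Trigram 6: (closed sleeps fish)
  Trigram 7: (sleeps fish jumps)
  Trigram 8: (fish jumps never)
Total word trigrams: 10 - 2 = 8

8


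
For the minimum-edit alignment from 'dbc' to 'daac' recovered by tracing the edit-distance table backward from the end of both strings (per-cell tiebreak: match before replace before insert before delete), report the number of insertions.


Edit distance = 2. Backtracking from cell (3, 4) with preference match > replace > insert > delete,
then listing the resulting alignment 'dbc' -> 'daac' left to right:
  Step 1: keep 'd'
  Step 2: insert 'a' [insertion #1]
  Step 3: replace b->a
  Step 4: keep 'c'
Total insertions: 1

1


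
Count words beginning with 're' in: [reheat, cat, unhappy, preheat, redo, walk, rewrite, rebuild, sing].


Checking each word for prefix 're':
  'reheat' -> YES, starts with 're' (count: 1)
  'cat' -> no (count: 1)
  'unhappy' -> no (count: 1)
  'preheat' -> no (count: 1)
  'redo' -> YES, starts with 're' (count: 2)
  'walk' -> no (count: 2)
  'rewrite' -> YES, starts with 're' (count: 3)
  'rebuild' -> YES, starts with 're' (count: 4)
  'sing' -> no (count: 4)
Total with prefix 're': 4

4


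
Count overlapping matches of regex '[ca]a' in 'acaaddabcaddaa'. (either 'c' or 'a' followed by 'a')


Pattern: [ca]a means either 'c' or 'a' followed by 'a'.
Scanning 'acaaddabcaddaa' position-by-position:
  Pos 0: window 'ac' -> no
  Pos 1: window 'ca' -> MATCH
  Pos 2: window 'aa' -> MATCH
  Pos 3: window 'ad' -> no
  Pos 4: window 'dd' -> no
  Pos 5: window 'da' -> no
  Pos 6: window 'ab' -> no
  Pos 7: window 'bc' -> no
  Pos 8: window 'ca' -> MATCH
  Pos 9: window 'ad' -> no
  Pos 10: window 'dd' -> no
  Pos 11: window 'da' -> no
  Pos 12: window 'aa' -> MATCH
  Pos 13: window 'a' -> no
Total matches: 4

4


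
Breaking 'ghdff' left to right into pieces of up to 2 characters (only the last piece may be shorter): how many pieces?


'ghdff' has 5 characters.
Chunking with max size 2:
  Chunk 1: 'gh' (positions 0-1)
  Chunk 2: 'df' (positions 2-3)
  Chunk 3: 'f' (positions 4-4)
Total chunks: ceil(5 / 2) = 3

3


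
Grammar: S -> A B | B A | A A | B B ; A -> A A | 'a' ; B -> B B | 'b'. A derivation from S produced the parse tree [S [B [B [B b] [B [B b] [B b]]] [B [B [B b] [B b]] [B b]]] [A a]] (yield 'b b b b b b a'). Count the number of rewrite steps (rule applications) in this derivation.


Every bracketed nonterminal node [X ...] in the tree is produced by exactly one rule application.
Reading the tree off as a leftmost derivation:
  Step 1: S  =>  B A   (applied S -> B A)
  Step 2: B A  =>  B B A   (applied B -> B B)
  Step 3: B B A  =>  B B B A   (applied B -> B B)
  Step 4: B B B A  =>  b B B A   (applied B -> b)
  Step 5: b B B A  =>  b B B B A   (applied B -> B B)
  Step 6: b B B B A  =>  b b B B A   (applied B -> b)
  Step 7: b b B B A  =>  b b b B A   (applied B -> b)
  Step 8: b b b B A  =>  b b b B B A   (applied B -> B B)
  Step 9: b b b B B A  =>  b b b B B B A   (applied B -> B B)
  Step 10: b b b B B B A  =>  b b b b B B A   (applied B -> b)
  Step 11: b b b b B B A  =>  b b b b b B A   (applied B -> b)
  Step 12: b b b b b B A  =>  b b b b b b A   (applied B -> b)
  Step 13: b b b b b b A  =>  b b b b b b a   (applied A -> a)
Final yield: b b b b b b a
Total rewrite steps: 13

13


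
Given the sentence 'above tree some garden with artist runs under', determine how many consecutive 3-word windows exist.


Word trigrams from [8] words:
  Trigram 1: (above tree some)
  Trigram 2: (tree some garden)
  Trigram 3: (some garden with)
  Trigram 4: (garden with artist)
  Trigram 5: (with artist runs)
  Trigram 6: (artist runs under)
Total word trigrams: 8 - 2 = 6

6


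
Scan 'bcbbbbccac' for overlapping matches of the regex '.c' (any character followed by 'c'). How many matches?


Pattern: .c means any character followed by 'c'.
Scanning 'bcbbbbccac' position-by-position:
  Pos 0: window 'bc' -> MATCH
  Pos 1: window 'cb' -> no
  Pos 2: window 'bb' -> no
  Pos 3: window 'bb' -> no
  Pos 4: window 'bb' -> no
  Pos 5: window 'bc' -> MATCH
  Pos 6: window 'cc' -> MATCH
  Pos 7: window 'ca' -> no
  Pos 8: window 'ac' -> MATCH
  Pos 9: window 'c' -> no
Total matches: 4

4


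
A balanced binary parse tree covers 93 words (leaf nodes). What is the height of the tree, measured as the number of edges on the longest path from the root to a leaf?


In a balanced binary tree with n leaves the deepest leaf is ceil(log2(n)) edges below the root.
log2(93) = 6.5392
ceil(6.5392) = 7
height (edges) = 7

7


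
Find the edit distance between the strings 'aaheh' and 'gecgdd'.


Building DP table for s1='aaheh' (len 5) and s2='gecgdd' (len 6):
       g  e  c  g  d  d
    0  1  2  3  4  5  6
  a 1  1  2  3  4  5  6
  a 2  2  2  3  4  5  6
  h 3  3  3  3  4  5  6
  e 4  4  3  4  4  5  6
  h 5  5  4  4  5  5  6
Edit distance = dp[5][6] = 6

6


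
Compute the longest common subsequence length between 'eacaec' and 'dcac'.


DP table for LCS of 'eacaec' and 'dcac':
       d  c  a  c
    0  0  0  0  0
  e 0  0  0  0  0
  a 0  0  0  1  1
  c 0  0  1  1  2
  a 0  0  1  2  2
  e 0  0  1  2  2
  c 0  0  1  2  3
LCS: 'cac'
LCS length = 3

3


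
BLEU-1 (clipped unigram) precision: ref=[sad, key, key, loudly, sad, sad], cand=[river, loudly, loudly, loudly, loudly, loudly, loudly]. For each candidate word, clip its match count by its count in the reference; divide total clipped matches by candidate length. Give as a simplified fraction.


Reference word counts: {'key': 2, 'loudly': 1, 'sad': 3}
Checking each candidate word (with clipping):
  'river' -> not in reference -> no match (matches: 0)
  'loudly' -> in reference (ref count 1, used 1/1) -> match (matches: 1)
  'loudly' -> ref count 1 already used up (1/1) -> clipped, no match (matches: 1)
  'loudly' -> ref count 1 already used up (1/1) -> clipped, no match (matches: 1)
  'loudly' -> ref count 1 already used up (1/1) -> clipped, no match (matches: 1)
  'loudly' -> ref count 1 already used up (1/1) -> clipped, no match (matches: 1)
  'loudly' -> ref count 1 already used up (1/1) -> clipped, no match (matches: 1)
Clipped matches: 1, Candidate length: 7
Precision = 1/7

1/7


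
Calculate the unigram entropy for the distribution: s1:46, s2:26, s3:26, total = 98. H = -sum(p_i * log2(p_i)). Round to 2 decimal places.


Computing entropy H = -sum(p_i * log2(p_i)):
  s1: p = 46/98 = 0.4694, -p*log2(p) = 0.5122
  s2: p = 26/98 = 0.2653, -p*log2(p) = 0.5079
  s3: p = 26/98 = 0.2653, -p*log2(p) = 0.5079
H = sum of terms = 1.5280
Rounded to 2 decimals: 1.53

1.53


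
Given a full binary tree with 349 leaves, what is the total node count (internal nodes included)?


Leaf nodes (terminals): 349
Internal nodes = n - 1 = 349 - 1 = 348
Total = leaves + internal = 349 + 348 = 697

697


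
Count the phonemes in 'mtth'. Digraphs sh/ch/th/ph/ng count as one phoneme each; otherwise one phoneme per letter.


Parsing 'mtth' greedily, digraphs first:
  'm' -> consonant phoneme (phonemes so far: 1)
  't' -> consonant phoneme (phonemes so far: 2)
  'th' -> digraph (1 consonant phoneme) (phonemes so far: 3)
Total phonemes: 3

3


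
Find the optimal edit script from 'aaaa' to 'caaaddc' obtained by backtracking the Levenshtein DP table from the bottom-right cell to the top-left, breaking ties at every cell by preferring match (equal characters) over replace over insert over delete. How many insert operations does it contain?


Edit distance = 4. Backtracking from cell (4, 7) with preference match > replace > insert > delete,
then listing the resulting alignment 'aaaa' -> 'caaaddc' left to right:
  Step 1: insert 'c' [insertion #1]
  Step 2: keep 'a'
  Step 3: keep 'a'
  Step 4: keep 'a'
  Step 5: insert 'd' [insertion #2]
  Step 6: insert 'd' [insertion #3]
  Step 7: replace a->c
Total insertions: 3

3


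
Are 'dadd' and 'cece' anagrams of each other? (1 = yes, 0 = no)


Sort characters of 'dadd': 'addd'
Sort characters of 'cece': 'ccee'
Sorted forms differ -> they are NOT anagrams
Result: 0

0


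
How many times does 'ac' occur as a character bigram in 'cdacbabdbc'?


Scanning 'cdacbabdbc' for bigram 'ac':
  Position 0: 'cd' -> no
  Position 1: 'da' -> no
  Position 2: 'ac' -> MATCH
  Position 3: 'cb' -> no
  Position 4: 'ba' -> no
  Position 5: 'ab' -> no
  Position 6: 'bd' -> no
  Position 7: 'db' -> no
  Position 8: 'bc' -> no
Total matches: 1

1


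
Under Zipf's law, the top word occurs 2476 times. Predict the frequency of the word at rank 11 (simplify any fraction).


Zipf's law: freq(rank) = f1 / rank
f1 = 2476, rank = 11
freq = 2476 / 11
GCD(2476, 11) = 1
Simplified: 2476/11

2476/11


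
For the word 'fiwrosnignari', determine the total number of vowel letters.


Scanning each character of 'fiwrosnignari':
  Position 1: 'f' -> consonant (running count: 0)
  Position 2: 'i' -> vowel (running count: 1)
  Position 3: 'w' -> consonant (running count: 1)
  Position 4: 'r' -> consonant (running count: 1)
  Position 5: 'o' -> vowel (running count: 2)
  Position 6: 's' -> consonant (running count: 2)
  Position 7: 'n' -> consonant (running count: 2)
  Position 8: 'i' -> vowel (running count: 3)
  Position 9: 'g' -> consonant (running count: 3)
  Position 10: 'n' -> consonant (running count: 3)
  Position 11: 'a' -> vowel (running count: 4)
  Position 12: 'r' -> consonant (running count: 4)
  Position 13: 'i' -> vowel (running count: 5)
Total vowels: 5

5


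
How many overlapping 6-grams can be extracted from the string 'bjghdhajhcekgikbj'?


String 'bjghdhajhcekgikbj' has length L = 17.
Number of overlapping n-grams = L - n + 1
Substituting: 17 - 6 + 1 = 12

12


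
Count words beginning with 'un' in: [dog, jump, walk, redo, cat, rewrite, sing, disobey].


Checking each word for prefix 'un':
  'dog' -> no (count: 0)
  'jump' -> no (count: 0)
  'walk' -> no (count: 0)
  'redo' -> no (count: 0)
  'cat' -> no (count: 0)
  'rewrite' -> no (count: 0)
  'sing' -> no (count: 0)
  'disobey' -> no (count: 0)
Total with prefix 'un': 0

0


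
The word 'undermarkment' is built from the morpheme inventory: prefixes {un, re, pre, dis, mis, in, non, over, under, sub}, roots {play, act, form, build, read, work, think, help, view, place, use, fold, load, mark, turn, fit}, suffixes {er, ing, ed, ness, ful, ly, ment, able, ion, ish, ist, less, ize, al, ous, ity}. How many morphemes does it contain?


Segmenting 'undermarkment' against the inventory:
  'under' -> prefix (morpheme 1)
  'mark' -> root (morpheme 2)
  'ment' -> suffix (morpheme 3)
Total morphemes: 3

3


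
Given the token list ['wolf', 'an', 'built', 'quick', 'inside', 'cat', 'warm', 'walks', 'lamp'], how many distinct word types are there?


Listing all tokens and tracking unique types:
  Token 1: 'wolf' -> NEW (unique so far: 1)
  Token 2: 'an' -> NEW (unique so far: 2)
  Token 3: 'built' -> NEW (unique so far: 3)
  Token 4: 'quick' -> NEW (unique so far: 4)
  Token 5: 'inside' -> NEW (unique so far: 5)
  Token 6: 'cat' -> NEW (unique so far: 6)
  Token 7: 'warm' -> NEW (unique so far: 7)
  Token 8: 'walks' -> NEW (unique so far: 8)
  Token 9: 'lamp' -> NEW (unique so far: 9)
Unique types: ('an', 'built', 'cat', 'inside', 'lamp', 'quick', 'walks', 'warm', 'wolf')
Vocabulary size: 9

9


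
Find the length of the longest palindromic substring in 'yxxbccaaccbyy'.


Scanning 'yxxbccaaccbyy' for palindromic substrings.
Substring at positions 3-10: 'bccaaccb'.
Check: reverse('bccaaccb') = 'bccaaccb' -> palindrome confirmed.
Neighbouring characters ('x' / 'y') break symmetry, so it cannot extend further.
No longer palindromic substring exists; longest length = 8

8


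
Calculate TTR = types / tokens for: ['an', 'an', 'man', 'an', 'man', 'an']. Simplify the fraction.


Tokens: 6
Unique types: ('an', 'man') = 2
TTR = 2/6
Simplify: divide both by 2 -> 1/3
TTR = 1/3

1/3


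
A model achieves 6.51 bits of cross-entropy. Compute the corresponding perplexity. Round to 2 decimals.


Perplexity formula: PP = 2^H
H = 6.51
PP = 2^6.51
Decompose: 2^6.51 = 2^6 * 2^0.51
2^6 = 64, 2^0.51 ~ 1.4240502
PP ~ 64 * 1.4240502 = 91.1392128
Rounded to 2 decimals: 91.14

91.14


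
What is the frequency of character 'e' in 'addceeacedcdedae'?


Scanning 'addceeacedcdedae' for 'e':
  Position 4: 'e' -> MATCH (count: 1)
  Position 5: 'e' -> MATCH (count: 2)
  Position 8: 'e' -> MATCH (count: 3)
  Position 12: 'e' -> MATCH (count: 4)
  Position 15: 'e' -> MATCH (count: 5)
Total occurrences of 'e': 5

5


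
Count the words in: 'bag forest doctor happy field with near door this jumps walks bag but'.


Counting words by splitting on spaces:
  Word 1: 'bag'
  Word 2: 'forest'
  Word 3: 'doctor'
  Word 4: 'happy'
  Word 5: 'field'
  Word 6: 'with'
  Word 7: 'near'
  Word 8: 'door'
  Word 9: 'this'
  Word 10: 'jumps'
  Word 11: 'walks'
  Word 12: 'bag'
  Word 13: 'but'
Total words: 13

13


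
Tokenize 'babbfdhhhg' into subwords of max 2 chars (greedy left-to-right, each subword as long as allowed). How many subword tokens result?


'babbfdhhhg' has 10 characters.
Chunking with max size 2:
  Chunk 1: 'ba' (positions 0-1)
  Chunk 2: 'bb' (positions 2-3)
  Chunk 3: 'fd' (positions 4-5)
  Chunk 4: 'hh' (positions 6-7)
  Chunk 5: 'hg' (positions 8-9)
Total chunks: ceil(10 / 2) = 5

5


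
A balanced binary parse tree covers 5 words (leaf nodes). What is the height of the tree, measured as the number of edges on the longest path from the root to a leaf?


In a balanced binary tree with n leaves the deepest leaf is ceil(log2(n)) edges below the root.
log2(5) = 2.3219
ceil(2.3219) = 3
height (edges) = 3

3


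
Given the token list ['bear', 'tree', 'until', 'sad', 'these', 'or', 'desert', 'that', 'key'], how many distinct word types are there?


Listing all tokens and tracking unique types:
  Token 1: 'bear' -> NEW (unique so far: 1)
  Token 2: 'tree' -> NEW (unique so far: 2)
  Token 3: 'until' -> NEW (unique so far: 3)
  Token 4: 'sad' -> NEW (unique so far: 4)
  Token 5: 'these' -> NEW (unique so far: 5)
  Token 6: 'or' -> NEW (unique so far: 6)
  Token 7: 'desert' -> NEW (unique so far: 7)
  Token 8: 'that' -> NEW (unique so far: 8)
  Token 9: 'key' -> NEW (unique so far: 9)
Unique types: ('bear', 'desert', 'key', 'or', 'sad', 'that', 'these', 'tree', 'until')
Vocabulary size: 9

9


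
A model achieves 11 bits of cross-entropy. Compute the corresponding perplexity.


Perplexity formula: PP = 2^H
H = 11
PP = 2^11
PP = 2^11 = 2048

2048


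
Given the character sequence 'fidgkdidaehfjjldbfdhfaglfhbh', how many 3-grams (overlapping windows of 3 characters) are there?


String 'fidgkdidaehfjjldbfdhfaglfhbh' has length L = 28.
Number of overlapping n-grams = L - n + 1
Substituting: 28 - 3 + 1 = 26

26


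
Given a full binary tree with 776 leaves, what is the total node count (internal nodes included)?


Leaf nodes (terminals): 776
Internal nodes = n - 1 = 776 - 1 = 775
Total = leaves + internal = 776 + 775 = 1551

1551


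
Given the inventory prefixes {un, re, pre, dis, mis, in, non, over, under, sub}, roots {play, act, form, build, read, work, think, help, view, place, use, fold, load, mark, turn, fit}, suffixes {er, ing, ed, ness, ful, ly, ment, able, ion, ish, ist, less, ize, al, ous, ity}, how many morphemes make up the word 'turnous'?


Segmenting 'turnous' against the inventory:
  'turn' -> root (morpheme 1)
  'ous' -> suffix (morpheme 2)
Total morphemes: 2

2


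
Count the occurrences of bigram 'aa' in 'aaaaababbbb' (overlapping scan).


Scanning 'aaaaababbbb' for bigram 'aa':
  Position 0: 'aa' -> MATCH
  Position 1: 'aa' -> MATCH
  Position 2: 'aa' -> MATCH
  Position 3: 'aa' -> MATCH
  Position 4: 'ab' -> no
  Position 5: 'ba' -> no
  Position 6: 'ab' -> no
  Position 7: 'bb' -> no
  Position 8: 'bb' -> no
  Position 9: 'bb' -> no
Total matches: 4

4


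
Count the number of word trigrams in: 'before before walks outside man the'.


Word trigrams from [6] words:
  Trigram 1: (before before walks)
  Trigram 2: (before walks outside)
  Trigram 3: (walks outside man)
  Trigram 4: (outside man the)
Total word trigrams: 6 - 2 = 4

4


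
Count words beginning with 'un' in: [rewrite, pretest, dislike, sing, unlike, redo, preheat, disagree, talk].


Checking each word for prefix 'un':
  'rewrite' -> no (count: 0)
  'pretest' -> no (count: 0)
  'dislike' -> no (count: 0)
  'sing' -> no (count: 0)
  'unlike' -> YES, starts with 'un' (count: 1)
  'redo' -> no (count: 1)
  'preheat' -> no (count: 1)
  'disagree' -> no (count: 1)
  'talk' -> no (count: 1)
Total with prefix 'un': 1

1


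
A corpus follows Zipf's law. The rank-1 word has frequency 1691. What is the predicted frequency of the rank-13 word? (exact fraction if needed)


Zipf's law: freq(rank) = f1 / rank
f1 = 1691, rank = 13
freq = 1691 / 13
GCD(1691, 13) = 1
Simplified: 1691/13

1691/13


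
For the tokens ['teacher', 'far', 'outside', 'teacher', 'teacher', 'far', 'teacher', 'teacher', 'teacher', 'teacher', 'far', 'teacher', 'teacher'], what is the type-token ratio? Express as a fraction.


Tokens: 13
Unique types: ('far', 'outside', 'teacher') = 3
TTR = 3/13
Already in lowest terms.

3/13


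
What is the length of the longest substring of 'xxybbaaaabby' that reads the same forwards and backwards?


Scanning 'xxybbaaaabby' for palindromic substrings.
Substring at positions 2-11: 'ybbaaaabby'.
Check: reverse('ybbaaaabby') = 'ybbaaaabby' -> palindrome confirmed.
Neighbouring characters ('x' / '-') break symmetry, so it cannot extend further.
No longer palindromic substring exists; longest length = 10

10


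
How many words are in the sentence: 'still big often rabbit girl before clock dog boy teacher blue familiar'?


Counting words by splitting on spaces:
  Word 1: 'still'
  Word 2: 'big'
  Word 3: 'often'
  Word 4: 'rabbit'
  Word 5: 'girl'
  Word 6: 'before'
  Word 7: 'clock'
  Word 8: 'dog'
  Word 9: 'boy'
  Word 10: 'teacher'
  Word 11: 'blue'
  Word 12: 'familiar'
Total words: 12

12


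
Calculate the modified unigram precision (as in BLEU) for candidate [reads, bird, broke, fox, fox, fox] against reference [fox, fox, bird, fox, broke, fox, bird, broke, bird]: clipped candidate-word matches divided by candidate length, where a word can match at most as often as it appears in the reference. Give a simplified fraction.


Reference word counts: {'bird': 3, 'broke': 2, 'fox': 4}
Checking each candidate word (with clipping):
  'reads' -> not in reference -> no match (matches: 0)
  'bird' -> in reference (ref count 3, used 1/3) -> match (matches: 1)
  'broke' -> in reference (ref count 2, used 1/2) -> match (matches: 2)
  'fox' -> in reference (ref count 4, used 1/4) -> match (matches: 3)
  'fox' -> in reference (ref count 4, used 2/4) -> match (matches: 4)
  'fox' -> in reference (ref count 4, used 3/4) -> match (matches: 5)
Clipped matches: 5, Candidate length: 6
Precision = 5/6

5/6


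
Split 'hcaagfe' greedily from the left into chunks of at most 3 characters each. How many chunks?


'hcaagfe' has 7 characters.
Chunking with max size 3:
  Chunk 1: 'hca' (positions 0-2)
  Chunk 2: 'agf' (positions 3-5)
  Chunk 3: 'e' (positions 6-6)
Total chunks: ceil(7 / 3) = 3

3


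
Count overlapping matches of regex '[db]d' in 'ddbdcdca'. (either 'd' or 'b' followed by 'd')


Pattern: [db]d means either 'd' or 'b' followed by 'd'.
Scanning 'ddbdcdca' position-by-position:
  Pos 0: window 'dd' -> MATCH
  Pos 1: window 'db' -> no
  Pos 2: window 'bd' -> MATCH
  Pos 3: window 'dc' -> no
  Pos 4: window 'cd' -> no
  Pos 5: window 'dc' -> no
  Pos 6: window 'ca' -> no
  Pos 7: window 'a' -> no
Total matches: 2

2


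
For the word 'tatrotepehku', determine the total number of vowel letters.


Scanning each character of 'tatrotepehku':
  Position 1: 't' -> consonant (running count: 0)
  Position 2: 'a' -> vowel (running count: 1)
  Position 3: 't' -> consonant (running count: 1)
  Position 4: 'r' -> consonant (running count: 1)
  Position 5: 'o' -> vowel (running count: 2)
  Position 6: 't' -> consonant (running count: 2)
  Position 7: 'e' -> vowel (running count: 3)
  Position 8: 'p' -> consonant (running count: 3)
  Position 9: 'e' -> vowel (running count: 4)
  Position 10: 'h' -> consonant (running count: 4)
  Position 11: 'k' -> consonant (running count: 4)
  Position 12: 'u' -> vowel (running count: 5)
Total vowels: 5

5


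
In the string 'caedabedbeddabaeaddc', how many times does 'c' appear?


Scanning 'caedabedbeddabaeaddc' for 'c':
  Position 0: 'c' -> MATCH (count: 1)
  Position 19: 'c' -> MATCH (count: 2)
Total occurrences of 'c': 2

2


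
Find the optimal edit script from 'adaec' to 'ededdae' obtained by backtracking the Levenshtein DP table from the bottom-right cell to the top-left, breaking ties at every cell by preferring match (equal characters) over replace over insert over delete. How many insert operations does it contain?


Edit distance = 5. Backtracking from cell (5, 7) with preference match > replace > insert > delete,
then listing the resulting alignment 'adaec' -> 'ededdae' left to right:
  Step 1: insert 'e' [insertion #1]
  Step 2: insert 'd' [insertion #2]
  Step 3: insert 'e' [insertion #3]
  Step 4: replace a->d
  Step 5: keep 'd'
  Step 6: keep 'a'
  Step 7: keep 'e'
  Step 8: delete 'c'
Total insertions: 3

3


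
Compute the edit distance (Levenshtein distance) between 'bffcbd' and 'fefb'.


Building DP table for s1='bffcbd' (len 6) and s2='fefb' (len 4):
       f  e  f  b
    0  1  2  3  4
  b 1  1  2  3  3
  f 2  1  2  2  3
  f 3  2  2  2  3
  c 4  3  3  3  3
  b 5  4  4  4  3
  d 6  5  5  5  4
Edit distance = dp[6][4] = 4

4


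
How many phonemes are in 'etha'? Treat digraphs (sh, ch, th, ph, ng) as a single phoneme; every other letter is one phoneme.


Parsing 'etha' greedily, digraphs first:
  'e' -> vowel phoneme (phonemes so far: 1)
  'th' -> digraph (1 consonant phoneme) (phonemes so far: 2)
  'a' -> vowel phoneme (phonemes so far: 3)
Total phonemes: 3

3


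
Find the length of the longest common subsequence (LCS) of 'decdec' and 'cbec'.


DP table for LCS of 'decdec' and 'cbec':
       c  b  e  c
    0  0  0  0  0
  d 0  0  0  0  0
  e 0  0  0  1  1
  c 0  1  1  1  2
  d 0  1  1  1  2
  e 0  1  1  2  2
  c 0  1  1  2  3
LCS: 'cec'
LCS length = 3

3


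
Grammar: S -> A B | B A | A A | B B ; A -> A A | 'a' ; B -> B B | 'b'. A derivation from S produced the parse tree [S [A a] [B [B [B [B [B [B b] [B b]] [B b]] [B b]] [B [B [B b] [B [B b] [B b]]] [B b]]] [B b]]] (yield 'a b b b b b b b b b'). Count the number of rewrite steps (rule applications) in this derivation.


Every bracketed nonterminal node [X ...] in the tree is produced by exactly one rule application.
Reading the tree off as a leftmost derivation:
  Step 1: S  =>  A B   (applied S -> A B)
  Step 2: A B  =>  a B   (applied A -> a)
  Step 3: a B  =>  a B B   (applied B -> B B)
  Step 4: a B B  =>  a B B B   (applied B -> B B)
  Step 5: a B B B  =>  a B B B B   (applied B -> B B)
  Step 6: a B B B B  =>  a B B B B B   (applied B -> B B)
  Step 7: a B B B B B  =>  a B B B B B B   (applied B -> B B)
  Step 8: a B B B B B B  =>  a b B B B B B   (applied B -> b)
  Step 9: a b B B B B B  =>  a b b B B B B   (applied B -> b)
  Step 10: a b b B B B B  =>  a b b b B B B   (applied B -> b)
  Step 11: a b b b B B B  =>  a b b b b B B   (applied B -> b)
  Step 12: a b b b b B B  =>  a b b b b B B B   (applied B -> B B)
  Step 13: a b b b b B B B  =>  a b b b b B B B B   (applied B -> B B)
  Step 14: a b b b b B B B B  =>  a b b b b b B B B   (applied B -> b)
  Step 15: a b b b b b B B B  =>  a b b b b b B B B B   (applied B -> B B)
  Step 16: a b b b b b B B B B  =>  a b b b b b b B B B   (applied B -> b)
  Step 17: a b b b b b b B B B  =>  a b b b b b b b B B   (applied B -> b)
  Step 18: a b b b b b b b B B  =>  a b b b b b b b b B   (applied B -> b)
  Step 19: a b b b b b b b b B  =>  a b b b b b b b b b   (applied B -> b)
Final yield: a b b b b b b b b b
Total rewrite steps: 19

19


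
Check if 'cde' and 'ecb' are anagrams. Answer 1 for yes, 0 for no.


Sort characters of 'cde': 'cde'
Sort characters of 'ecb': 'bce'
Sorted forms differ -> they are NOT anagrams
Result: 0

0


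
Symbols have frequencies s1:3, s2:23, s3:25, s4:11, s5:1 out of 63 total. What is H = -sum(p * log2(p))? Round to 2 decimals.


Computing entropy H = -sum(p_i * log2(p_i)):
  s1: p = 3/63 = 0.0476, -p*log2(p) = 0.2092
  s2: p = 23/63 = 0.3651, -p*log2(p) = 0.5307
  s3: p = 25/63 = 0.3968, -p*log2(p) = 0.5291
  s4: p = 11/63 = 0.1746, -p*log2(p) = 0.4396
  s5: p = 1/63 = 0.0159, -p*log2(p) = 0.0949
H = sum of terms = 1.8035
Rounded to 2 decimals: 1.80

1.80


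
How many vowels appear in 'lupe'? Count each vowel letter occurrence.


Scanning each character of 'lupe':
  Position 1: 'l' -> consonant (running count: 0)
  Position 2: 'u' -> vowel (running count: 1)
  Position 3: 'p' -> consonant (running count: 1)
  Position 4: 'e' -> vowel (running count: 2)
Total vowels: 2

2


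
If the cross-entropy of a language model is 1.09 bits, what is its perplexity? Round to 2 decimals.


Perplexity formula: PP = 2^H
H = 1.09
PP = 2^1.09
Decompose: 2^1.09 = 2^1 * 2^0.09
2^1 = 2, 2^0.09 ~ 1.0643702
PP ~ 2 * 1.0643702 = 2.1287404
Rounded to 2 decimals: 2.13

2.13


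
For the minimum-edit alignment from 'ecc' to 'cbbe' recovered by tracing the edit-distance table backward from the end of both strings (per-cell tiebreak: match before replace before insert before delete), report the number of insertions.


Edit distance = 4. Backtracking from cell (3, 4) with preference match > replace > insert > delete,
then listing the resulting alignment 'ecc' -> 'cbbe' left to right:
  Step 1: insert 'c' [insertion #1]
  Step 2: replace e->b
  Step 3: replace c->b
  Step 4: replace c->e
Total insertions: 1

1


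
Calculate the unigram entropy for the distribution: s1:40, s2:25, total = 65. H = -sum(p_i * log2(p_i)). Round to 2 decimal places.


Computing entropy H = -sum(p_i * log2(p_i)):
  s1: p = 40/65 = 0.6154, -p*log2(p) = 0.4310
  s2: p = 25/65 = 0.3846, -p*log2(p) = 0.5302
H = sum of terms = 0.9612
Rounded to 2 decimals: 0.96

0.96


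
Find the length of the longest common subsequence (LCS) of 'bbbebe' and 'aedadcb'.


DP table for LCS of 'bbbebe' and 'aedadcb':
       a  e  d  a  d  c  b
    0  0  0  0  0  0  0  0
  b 0  0  0  0  0  0  0  1
  b 0  0  0  0  0  0  0  1
  b 0  0  0  0  0  0  0  1
  e 0  0  1  1  1  1  1  1
  b 0  0  1  1  1  1  1  2
  e 0  0  1  1  1  1  1  2
LCS: 'eb'
LCS length = 2

2


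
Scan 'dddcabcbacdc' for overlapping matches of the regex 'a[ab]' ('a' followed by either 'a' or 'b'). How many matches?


Pattern: a[ab] means 'a' followed by either 'a' or 'b'.
Scanning 'dddcabcbacdc' position-by-position:
  Pos 0: window 'dd' -> no
  Pos 1: window 'dd' -> no
  Pos 2: window 'dc' -> no
  Pos 3: window 'ca' -> no
  Pos 4: window 'ab' -> MATCH
  Pos 5: window 'bc' -> no
  Pos 6: window 'cb' -> no
  Pos 7: window 'ba' -> no
  Pos 8: window 'ac' -> no
  Pos 9: window 'cd' -> no
  Pos 10: window 'dc' -> no
  Pos 11: window 'c' -> no
Total matches: 1

1


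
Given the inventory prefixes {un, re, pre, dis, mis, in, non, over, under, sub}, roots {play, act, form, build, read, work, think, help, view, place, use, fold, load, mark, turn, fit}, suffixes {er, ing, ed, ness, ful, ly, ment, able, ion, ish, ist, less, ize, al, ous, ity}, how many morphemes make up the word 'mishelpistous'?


Segmenting 'mishelpistous' against the inventory:
  'mis' -> prefix (morpheme 1)
  'help' -> root (morpheme 2)
  'ist' -> suffix (morpheme 3)
  'ous' -> suffix (morpheme 4)
Total morphemes: 4

4


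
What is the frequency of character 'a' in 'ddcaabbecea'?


Scanning 'ddcaabbecea' for 'a':
  Position 3: 'a' -> MATCH (count: 1)
  Position 4: 'a' -> MATCH (count: 2)
  Position 10: 'a' -> MATCH (count: 3)
Total occurrences of 'a': 3

3


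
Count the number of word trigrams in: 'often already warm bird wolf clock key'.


Word trigrams from [7] words:
  Trigram 1: (often already warm)
  Trigram 2: (already warm bird)
  Trigram 3: (warm bird wolf)
  Trigram 4: (bird wolf clock)
  Trigram 5: (wolf clock key)
Total word trigrams: 7 - 2 = 5

5
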